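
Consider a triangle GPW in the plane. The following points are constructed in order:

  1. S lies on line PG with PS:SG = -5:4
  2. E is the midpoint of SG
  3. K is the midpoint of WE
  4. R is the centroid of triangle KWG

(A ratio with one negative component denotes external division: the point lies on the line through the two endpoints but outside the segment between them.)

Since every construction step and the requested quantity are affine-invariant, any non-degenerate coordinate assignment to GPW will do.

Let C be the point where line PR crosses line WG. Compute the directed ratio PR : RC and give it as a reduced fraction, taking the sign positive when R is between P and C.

PR:RC = -4

Choose coordinates G = (0, 0), P = (1, 0), W = (0, 1).
1. S lies on line PG with PS:SG = -5:4 ⇒ S = (-4, 0)
2. E is the midpoint of SG ⇒ E = (-2, 0)
3. K is the midpoint of WE ⇒ K = (-1, 1/2)
4. R is the centroid of triangle KWG ⇒ R = (-1/3, 1/2)
line PR meets WG at C = (0, 3/8)
R = P + t·(C−P) with t = 4/3, so PR:RC = 4/3:-1/3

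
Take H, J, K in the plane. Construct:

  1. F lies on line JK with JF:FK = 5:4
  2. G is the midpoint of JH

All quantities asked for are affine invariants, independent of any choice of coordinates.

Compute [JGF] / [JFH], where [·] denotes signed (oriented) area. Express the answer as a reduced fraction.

[JGF]:[JFH] = -1/2

Choose coordinates H = (0, 0), J = (1, 0), K = (0, 1).
1. F lies on line JK with JF:FK = 5:4 ⇒ F = (4/9, 5/9)
2. G is the midpoint of JH ⇒ G = (1/2, 0)
2·[JGF] = -5/18, 2·[JFH] = 5/9
[JGF]:[JFH] = -5/18:5/9 = -1/2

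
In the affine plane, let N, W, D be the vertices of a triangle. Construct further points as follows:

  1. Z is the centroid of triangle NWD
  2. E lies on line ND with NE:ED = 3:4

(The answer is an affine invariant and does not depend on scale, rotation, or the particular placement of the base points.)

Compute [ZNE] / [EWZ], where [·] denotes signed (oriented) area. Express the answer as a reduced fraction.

Assign N = (0, 0), W = (1, 0), D = (0, 1) — the answer is frame-independent, so this choice is without loss of generality.
1. Z is the centroid of triangle NWD ⇒ Z = (1/3, 1/3)
2. E lies on line ND with NE:ED = 3:4 ⇒ E = (0, 3/7)
2·[ZNE] = -1/7, 2·[EWZ] = 1/21
[ZNE]:[EWZ] = -1/7:1/21 = -3

[ZNE]:[EWZ] = -3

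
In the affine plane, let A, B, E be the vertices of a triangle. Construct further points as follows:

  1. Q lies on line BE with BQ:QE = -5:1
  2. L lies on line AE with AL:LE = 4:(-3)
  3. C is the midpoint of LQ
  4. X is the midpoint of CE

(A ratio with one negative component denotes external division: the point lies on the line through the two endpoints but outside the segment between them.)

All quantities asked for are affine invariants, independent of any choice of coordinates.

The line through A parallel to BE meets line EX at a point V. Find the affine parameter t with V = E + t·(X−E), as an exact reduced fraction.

Assign A = (0, 0), B = (1, 0), E = (0, 1) — the answer is frame-independent, so this choice is without loss of generality.
1. Q lies on line BE with BQ:QE = -5:1 ⇒ Q = (-1/4, 5/4)
2. L lies on line AE with AL:LE = 4:(-3) ⇒ L = (0, 4)
3. C is the midpoint of LQ ⇒ C = (-1/8, 21/8)
4. X is the midpoint of CE ⇒ X = (-1/16, 29/16)
through A parallel to BE: direction (-1, 1); meets EX at V = (1/12, -1/12)
V = E + t·(X−E) with t = -4/3

t = -4/3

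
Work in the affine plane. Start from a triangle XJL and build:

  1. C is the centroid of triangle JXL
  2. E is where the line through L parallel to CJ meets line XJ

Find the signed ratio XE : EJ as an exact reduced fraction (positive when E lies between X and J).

XE:EJ = -2

Set X = (0, 0), J = (1, 0), L = (0, 1); any affine frame gives the same invariant.
1. C is the centroid of triangle JXL ⇒ C = (1/3, 1/3)
2. E is where the line through L parallel to CJ meets line XJ ⇒ E = (2, 0)
E = X + t·(J−X) with t = 2, so XE:EJ = t:(1−t) = 2:-1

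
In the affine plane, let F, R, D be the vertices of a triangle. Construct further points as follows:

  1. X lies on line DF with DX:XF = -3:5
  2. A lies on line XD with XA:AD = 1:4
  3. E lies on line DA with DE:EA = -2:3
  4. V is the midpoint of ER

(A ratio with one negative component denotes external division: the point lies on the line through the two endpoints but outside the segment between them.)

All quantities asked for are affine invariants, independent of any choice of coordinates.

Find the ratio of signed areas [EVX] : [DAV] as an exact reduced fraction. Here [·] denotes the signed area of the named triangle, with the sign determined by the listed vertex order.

[EVX]:[DAV] = -13/4

Work in coordinates with F = (0, 0), R = (1, 0), D = (0, 1).
1. X lies on line DF with DX:XF = -3:5 ⇒ X = (0, 5/2)
2. A lies on line XD with XA:AD = 1:4 ⇒ A = (0, 11/5)
3. E lies on line DA with DE:EA = -2:3 ⇒ E = (0, -7/5)
4. V is the midpoint of ER ⇒ V = (1/2, -7/10)
2·[EVX] = 39/20, 2·[DAV] = -3/5
[EVX]:[DAV] = 39/20:-3/5 = -13/4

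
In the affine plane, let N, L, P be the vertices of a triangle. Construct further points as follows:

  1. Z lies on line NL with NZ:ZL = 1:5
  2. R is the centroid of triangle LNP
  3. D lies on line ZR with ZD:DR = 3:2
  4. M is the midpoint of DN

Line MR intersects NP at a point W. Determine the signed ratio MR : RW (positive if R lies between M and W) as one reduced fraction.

Work in coordinates with N = (0, 0), L = (1, 0), P = (0, 1).
1. Z lies on line NL with NZ:ZL = 1:5 ⇒ Z = (1/6, 0)
2. R is the centroid of triangle LNP ⇒ R = (1/3, 1/3)
3. D lies on line ZR with ZD:DR = 3:2 ⇒ D = (4/15, 1/5)
4. M is the midpoint of DN ⇒ M = (2/15, 1/10)
line MR meets NP at W = (0, -1/18)
R = M + t·(W−M) with t = -3/2, so MR:RW = -3/2:5/2

MR:RW = -3/5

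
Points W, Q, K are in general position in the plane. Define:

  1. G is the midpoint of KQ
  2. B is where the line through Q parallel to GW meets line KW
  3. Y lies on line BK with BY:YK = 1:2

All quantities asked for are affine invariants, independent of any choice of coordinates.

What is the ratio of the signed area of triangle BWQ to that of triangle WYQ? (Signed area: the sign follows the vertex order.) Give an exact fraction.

[BWQ]:[WYQ] = -3

Assign W = (0, 0), Q = (1, 0), K = (0, 1) — the answer is frame-independent, so this choice is without loss of generality.
1. G is the midpoint of KQ ⇒ G = (1/2, 1/2)
2. B is where the line through Q parallel to GW meets line KW ⇒ B = (0, -1)
3. Y lies on line BK with BY:YK = 1:2 ⇒ Y = (0, -1/3)
2·[BWQ] = -1, 2·[WYQ] = 1/3
[BWQ]:[WYQ] = -1:1/3 = -3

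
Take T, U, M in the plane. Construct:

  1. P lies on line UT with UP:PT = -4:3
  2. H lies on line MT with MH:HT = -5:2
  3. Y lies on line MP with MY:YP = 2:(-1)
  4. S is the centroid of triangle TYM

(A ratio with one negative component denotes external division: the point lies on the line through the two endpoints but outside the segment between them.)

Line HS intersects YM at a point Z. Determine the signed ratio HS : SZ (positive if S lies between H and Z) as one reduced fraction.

Assign T = (0, 0), U = (1, 0), M = (0, 1) — the answer is frame-independent, so this choice is without loss of generality.
1. P lies on line UT with UP:PT = -4:3 ⇒ P = (-3, 0)
2. H lies on line MT with MH:HT = -5:2 ⇒ H = (0, -2/3)
3. Y lies on line MP with MY:YP = 2:(-1) ⇒ Y = (-6, -1)
4. S is the centroid of triangle TYM ⇒ S = (-2, 0)
line HS meets YM at Z = (-5/2, 1/6)
S = H + t·(Z−H) with t = 4/5, so HS:SZ = 4/5:1/5

HS:SZ = 4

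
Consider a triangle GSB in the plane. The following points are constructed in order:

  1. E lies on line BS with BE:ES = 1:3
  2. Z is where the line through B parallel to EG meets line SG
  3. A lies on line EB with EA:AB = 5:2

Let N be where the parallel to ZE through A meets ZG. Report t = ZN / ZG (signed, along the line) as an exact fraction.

t = -20/21

Assign G = (0, 0), S = (1, 0), B = (0, 1) — the answer is frame-independent, so this choice is without loss of generality.
1. E lies on line BS with BE:ES = 1:3 ⇒ E = (1/4, 3/4)
2. Z is where the line through B parallel to EG meets line SG ⇒ Z = (-1/3, 0)
3. A lies on line EB with EA:AB = 5:2 ⇒ A = (1/14, 13/14)
through A parallel to ZE: direction (7/12, 3/4); meets ZG at N = (-41/63, 0)
N = Z + t·(G−Z) with t = -20/21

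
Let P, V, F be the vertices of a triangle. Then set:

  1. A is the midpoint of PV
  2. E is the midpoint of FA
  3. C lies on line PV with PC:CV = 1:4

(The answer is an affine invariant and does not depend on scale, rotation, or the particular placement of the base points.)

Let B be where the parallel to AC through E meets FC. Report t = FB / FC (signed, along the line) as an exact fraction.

Work in coordinates with P = (0, 0), V = (1, 0), F = (0, 1).
1. A is the midpoint of PV ⇒ A = (1/2, 0)
2. E is the midpoint of FA ⇒ E = (1/4, 1/2)
3. C lies on line PV with PC:CV = 1:4 ⇒ C = (1/5, 0)
through E parallel to AC: direction (-3/10, 0); meets FC at B = (1/10, 1/2)
B = F + t·(C−F) with t = 1/2

t = 1/2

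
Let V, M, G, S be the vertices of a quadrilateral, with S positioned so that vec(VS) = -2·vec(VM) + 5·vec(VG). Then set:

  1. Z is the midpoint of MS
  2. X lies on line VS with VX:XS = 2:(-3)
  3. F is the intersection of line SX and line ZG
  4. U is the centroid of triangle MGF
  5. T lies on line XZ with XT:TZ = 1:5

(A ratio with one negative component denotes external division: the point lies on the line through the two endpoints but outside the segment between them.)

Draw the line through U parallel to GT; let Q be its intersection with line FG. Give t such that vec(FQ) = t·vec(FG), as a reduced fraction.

t = 9/5

Choose coordinates V = (0, 0), M = (1, 0), G = (0, 1), S = (-2, 5).
1. Z is the midpoint of MS ⇒ Z = (-1/2, 5/2)
2. X lies on line VS with VX:XS = 2:(-3) ⇒ X = (4, -10)
3. F is the intersection of line SX and line ZG ⇒ F = (2, -5)
4. U is the centroid of triangle MGF ⇒ U = (1, -4/3)
5. T lies on line XZ with XT:TZ = 1:5 ⇒ T = (13/4, -95/12)
through U parallel to GT: direction (13/4, -107/12); meets FG at Q = (-8/5, 29/5)
Q = F + t·(G−F) with t = 9/5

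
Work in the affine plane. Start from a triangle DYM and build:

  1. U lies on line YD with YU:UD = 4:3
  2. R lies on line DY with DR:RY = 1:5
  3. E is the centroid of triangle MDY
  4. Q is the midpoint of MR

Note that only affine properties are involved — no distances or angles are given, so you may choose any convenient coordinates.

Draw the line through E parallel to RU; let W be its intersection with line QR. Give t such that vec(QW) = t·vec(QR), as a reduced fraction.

t = 1/3

Work in coordinates with D = (0, 0), Y = (1, 0), M = (0, 1).
1. U lies on line YD with YU:UD = 4:3 ⇒ U = (3/7, 0)
2. R lies on line DY with DR:RY = 1:5 ⇒ R = (1/6, 0)
3. E is the centroid of triangle MDY ⇒ E = (1/3, 1/3)
4. Q is the midpoint of MR ⇒ Q = (1/12, 1/2)
through E parallel to RU: direction (11/42, 0); meets QR at W = (1/9, 1/3)
W = Q + t·(R−Q) with t = 1/3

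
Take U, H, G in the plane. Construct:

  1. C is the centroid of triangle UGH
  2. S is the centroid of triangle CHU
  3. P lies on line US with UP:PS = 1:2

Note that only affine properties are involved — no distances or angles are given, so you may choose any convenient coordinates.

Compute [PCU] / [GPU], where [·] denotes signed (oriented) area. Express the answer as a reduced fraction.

Set U = (0, 0), H = (1, 0), G = (0, 1); any affine frame gives the same invariant.
1. C is the centroid of triangle UGH ⇒ C = (1/3, 1/3)
2. S is the centroid of triangle CHU ⇒ S = (4/9, 1/9)
3. P lies on line US with UP:PS = 1:2 ⇒ P = (4/27, 1/27)
2·[PCU] = 1/27, 2·[GPU] = -4/27
[PCU]:[GPU] = 1/27:-4/27 = -1/4

[PCU]:[GPU] = -1/4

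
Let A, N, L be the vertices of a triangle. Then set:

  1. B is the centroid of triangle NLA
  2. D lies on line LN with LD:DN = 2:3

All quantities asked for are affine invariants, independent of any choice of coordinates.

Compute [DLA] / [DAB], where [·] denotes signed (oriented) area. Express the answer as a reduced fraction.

[DLA]:[DAB] = 6

Work in coordinates with A = (0, 0), N = (1, 0), L = (0, 1).
1. B is the centroid of triangle NLA ⇒ B = (1/3, 1/3)
2. D lies on line LN with LD:DN = 2:3 ⇒ D = (2/5, 3/5)
2·[DLA] = 2/5, 2·[DAB] = 1/15
[DLA]:[DAB] = 2/5:1/15 = 6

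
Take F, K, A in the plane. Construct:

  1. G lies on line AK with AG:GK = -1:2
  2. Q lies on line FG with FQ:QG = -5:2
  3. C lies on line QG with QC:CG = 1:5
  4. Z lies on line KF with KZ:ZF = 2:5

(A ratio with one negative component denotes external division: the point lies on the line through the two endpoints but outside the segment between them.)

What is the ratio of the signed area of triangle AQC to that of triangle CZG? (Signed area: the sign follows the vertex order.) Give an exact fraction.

[AQC]:[CZG] = -7/50

Set F = (0, 0), K = (1, 0), A = (0, 1); any affine frame gives the same invariant.
1. G lies on line AK with AG:GK = -1:2 ⇒ G = (-1, 2)
2. Q lies on line FG with FQ:QG = -5:2 ⇒ Q = (-5/3, 10/3)
3. C lies on line QG with QC:CG = 1:5 ⇒ C = (-14/9, 28/9)
4. Z lies on line KF with KZ:ZF = 2:5 ⇒ Z = (5/7, 0)
2·[AQC] = 1/9, 2·[CZG] = -50/63
[AQC]:[CZG] = 1/9:-50/63 = -7/50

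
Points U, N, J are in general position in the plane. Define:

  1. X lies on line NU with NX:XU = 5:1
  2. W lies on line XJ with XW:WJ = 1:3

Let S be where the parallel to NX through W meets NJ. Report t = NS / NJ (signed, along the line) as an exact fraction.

Assign U = (0, 0), N = (1, 0), J = (0, 1) — the answer is frame-independent, so this choice is without loss of generality.
1. X lies on line NU with NX:XU = 5:1 ⇒ X = (1/6, 0)
2. W lies on line XJ with XW:WJ = 1:3 ⇒ W = (1/8, 1/4)
through W parallel to NX: direction (-5/6, 0); meets NJ at S = (3/4, 1/4)
S = N + t·(J−N) with t = 1/4

t = 1/4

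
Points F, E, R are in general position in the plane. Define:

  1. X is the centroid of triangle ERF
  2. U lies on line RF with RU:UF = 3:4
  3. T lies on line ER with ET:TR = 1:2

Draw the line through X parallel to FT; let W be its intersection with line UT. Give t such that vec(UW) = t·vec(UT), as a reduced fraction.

Set F = (0, 0), E = (1, 0), R = (0, 1); any affine frame gives the same invariant.
1. X is the centroid of triangle ERF ⇒ X = (1/3, 1/3)
2. U lies on line RF with RU:UF = 3:4 ⇒ U = (0, 4/7)
3. T lies on line ER with ET:TR = 1:2 ⇒ T = (2/3, 1/3)
through X parallel to FT: direction (2/3, 1/3); meets UT at W = (17/36, 29/72)
W = U + t·(T−U) with t = 17/24

t = 17/24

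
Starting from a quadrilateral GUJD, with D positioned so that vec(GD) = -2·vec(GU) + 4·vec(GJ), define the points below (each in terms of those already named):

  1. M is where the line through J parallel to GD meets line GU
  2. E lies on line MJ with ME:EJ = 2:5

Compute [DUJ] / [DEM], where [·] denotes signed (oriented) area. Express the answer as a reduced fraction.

Work in coordinates with G = (0, 0), U = (1, 0), J = (0, 1), D = (-2, 4).
1. M is where the line through J parallel to GD meets line GU ⇒ M = (1/2, 0)
2. E lies on line MJ with ME:EJ = 2:5 ⇒ E = (5/14, 2/7)
2·[DUJ] = -1, 2·[DEM] = -1/7
[DUJ]:[DEM] = -1:-1/7 = 7

[DUJ]:[DEM] = 7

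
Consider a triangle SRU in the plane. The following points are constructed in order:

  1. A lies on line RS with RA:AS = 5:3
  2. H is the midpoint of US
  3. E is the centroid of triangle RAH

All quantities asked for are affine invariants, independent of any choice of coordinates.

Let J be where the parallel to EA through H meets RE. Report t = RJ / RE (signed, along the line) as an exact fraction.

Set S = (0, 0), R = (1, 0), U = (0, 1); any affine frame gives the same invariant.
1. A lies on line RS with RA:AS = 5:3 ⇒ A = (3/8, 0)
2. H is the midpoint of US ⇒ H = (0, 1/2)
3. E is the centroid of triangle RAH ⇒ E = (11/24, 1/6)
through H parallel to EA: direction (-1/12, -1/6); meets RE at J = (-1/12, 1/3)
J = R + t·(E−R) with t = 2

t = 2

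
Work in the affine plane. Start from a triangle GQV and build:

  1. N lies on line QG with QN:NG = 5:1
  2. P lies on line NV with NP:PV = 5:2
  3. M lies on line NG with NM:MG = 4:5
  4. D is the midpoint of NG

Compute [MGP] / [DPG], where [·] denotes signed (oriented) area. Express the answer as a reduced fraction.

[MGP]:[DPG] = -10/9

Work in coordinates with G = (0, 0), Q = (1, 0), V = (0, 1).
1. N lies on line QG with QN:NG = 5:1 ⇒ N = (1/6, 0)
2. P lies on line NV with NP:PV = 5:2 ⇒ P = (1/21, 5/7)
3. M lies on line NG with NM:MG = 4:5 ⇒ M = (5/54, 0)
4. D is the midpoint of NG ⇒ D = (1/12, 0)
2·[MGP] = -25/378, 2·[DPG] = 5/84
[MGP]:[DPG] = -25/378:5/84 = -10/9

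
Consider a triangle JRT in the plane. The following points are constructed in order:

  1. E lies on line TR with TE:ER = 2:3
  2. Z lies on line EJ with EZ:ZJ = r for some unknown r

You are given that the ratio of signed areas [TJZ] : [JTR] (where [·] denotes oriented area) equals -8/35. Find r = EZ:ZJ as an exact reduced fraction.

r = 3/4

Set J = (0, 0), R = (1, 0), T = (0, 1); any affine frame gives the same invariant.
1. E lies on line TR with TE:ER = 2:3 ⇒ E = (2/5, 3/5)
2. With EZ:ZJ = r, write λ = r/(r+1) so Z = E + λ·(J−E); Z is affine-linear in λ
Every point depending on Z is an affine combination of Z and λ-independent points, so each such coordinate is linear in λ; the λ² term in each signed area is a multiple of (J−E)×(J−E) = 0, so 2·[TJZ] and 2·[JTR] are each linear in λ. Evaluating at λ=0 and λ=1:
  2·[TJZ] = -2/5·λ + 2/5,   2·[JTR] = -1
So [TJZ]:[JTR] = (-2/5·λ + 2/5) / (-1). Setting this equal to -8/35:
  -2/5·λ + 2/5 = -8/35·(-1)  ⇒  λ = 3/7
Then r = λ/(1−λ) = (3/7)/(4/7) = 3/4. Check: with r = 3/4, Z = (8/35, 12/35) and [TJZ]:[JTR] = -8/35 as required.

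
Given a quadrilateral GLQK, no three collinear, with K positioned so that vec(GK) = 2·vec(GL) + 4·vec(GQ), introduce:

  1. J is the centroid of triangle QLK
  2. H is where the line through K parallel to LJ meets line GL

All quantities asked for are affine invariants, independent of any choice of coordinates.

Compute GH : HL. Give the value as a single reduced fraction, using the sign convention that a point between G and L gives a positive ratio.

Assign G = (0, 0), L = (1, 0), Q = (0, 1), K = (2, 4) — the answer is frame-independent, so this choice is without loss of generality.
1. J is the centroid of triangle QLK ⇒ J = (1, 5/3)
2. H is where the line through K parallel to LJ meets line GL ⇒ H = (2, 0)
H = G + t·(L−G) with t = 2, so GH:HL = t:(1−t) = 2:-1

GH:HL = -2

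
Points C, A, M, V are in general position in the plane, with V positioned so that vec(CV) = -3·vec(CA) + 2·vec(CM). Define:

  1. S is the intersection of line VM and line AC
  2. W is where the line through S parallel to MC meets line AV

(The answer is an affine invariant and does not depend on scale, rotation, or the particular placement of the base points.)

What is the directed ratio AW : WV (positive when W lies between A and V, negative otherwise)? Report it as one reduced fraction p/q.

Set C = (0, 0), A = (1, 0), M = (0, 1), V = (-3, 2); any affine frame gives the same invariant.
1. S is the intersection of line VM and line AC ⇒ S = (3, 0)
2. W is where the line through S parallel to MC meets line AV ⇒ W = (3, -1)
W = A + t·(V−A) with t = -1/2, so AW:WV = t:(1−t) = -1/2:3/2

AW:WV = -1/3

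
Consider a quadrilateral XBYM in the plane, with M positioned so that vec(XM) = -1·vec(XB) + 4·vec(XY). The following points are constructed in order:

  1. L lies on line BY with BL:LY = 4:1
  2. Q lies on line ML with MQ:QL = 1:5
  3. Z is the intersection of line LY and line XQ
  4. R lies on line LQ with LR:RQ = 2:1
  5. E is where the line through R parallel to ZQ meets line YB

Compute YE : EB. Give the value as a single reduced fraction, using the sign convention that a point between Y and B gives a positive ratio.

YE:EB = -2/17

Assign X = (0, 0), B = (1, 0), Y = (0, 1), M = (-1, 4) — the answer is frame-independent, so this choice is without loss of generality.
1. L lies on line BY with BL:LY = 4:1 ⇒ L = (1/5, 4/5)
2. Q lies on line ML with MQ:QL = 1:5 ⇒ Q = (-4/5, 52/15)
3. Z is the intersection of line LY and line XQ ⇒ Z = (-3/10, 13/10)
4. R lies on line LQ with LR:RQ = 2:1 ⇒ R = (-7/15, 116/45)
5. E is where the line through R parallel to ZQ meets line YB ⇒ E = (-2/15, 17/15)
E = Y + t·(B−Y) with t = -2/15, so YE:EB = t:(1−t) = -2/15:17/15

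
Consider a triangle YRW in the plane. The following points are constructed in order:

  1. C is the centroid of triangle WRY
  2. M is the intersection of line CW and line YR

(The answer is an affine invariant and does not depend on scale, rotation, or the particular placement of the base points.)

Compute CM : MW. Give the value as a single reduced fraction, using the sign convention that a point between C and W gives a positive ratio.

Set Y = (0, 0), R = (1, 0), W = (0, 1); any affine frame gives the same invariant.
1. C is the centroid of triangle WRY ⇒ C = (1/3, 1/3)
2. M is the intersection of line CW and line YR ⇒ M = (1/2, 0)
M = C + t·(W−C) with t = -1/2, so CM:MW = t:(1−t) = -1/2:3/2

CM:MW = -1/3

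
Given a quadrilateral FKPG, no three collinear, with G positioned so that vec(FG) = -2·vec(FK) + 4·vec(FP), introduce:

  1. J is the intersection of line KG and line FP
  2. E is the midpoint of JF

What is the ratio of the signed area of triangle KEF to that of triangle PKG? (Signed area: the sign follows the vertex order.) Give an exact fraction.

[KEF]:[PKG] = 2/3

Set F = (0, 0), K = (1, 0), P = (0, 1), G = (-2, 4); any affine frame gives the same invariant.
1. J is the intersection of line KG and line FP ⇒ J = (0, 4/3)
2. E is the midpoint of JF ⇒ E = (0, 2/3)
2·[KEF] = 2/3, 2·[PKG] = 1
[KEF]:[PKG] = 2/3:1 = 2/3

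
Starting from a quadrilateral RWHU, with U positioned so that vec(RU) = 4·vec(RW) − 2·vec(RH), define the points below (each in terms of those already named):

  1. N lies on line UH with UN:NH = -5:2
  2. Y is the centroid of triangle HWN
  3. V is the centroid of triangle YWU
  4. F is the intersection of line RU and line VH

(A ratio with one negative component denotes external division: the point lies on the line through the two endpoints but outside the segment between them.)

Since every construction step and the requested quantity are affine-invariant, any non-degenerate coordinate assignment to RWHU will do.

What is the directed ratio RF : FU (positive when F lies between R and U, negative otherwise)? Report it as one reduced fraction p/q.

RF:FU = 10/3

Choose coordinates R = (0, 0), W = (1, 0), H = (0, 1), U = (4, -2).
1. N lies on line UH with UN:NH = -5:2 ⇒ N = (-8/3, 3)
2. Y is the centroid of triangle HWN ⇒ Y = (-5/9, 4/3)
3. V is the centroid of triangle YWU ⇒ V = (40/27, -2/9)
4. F is the intersection of line RU and line VH ⇒ F = (40/13, -20/13)
F = R + t·(U−R) with t = 10/13, so RF:FU = t:(1−t) = 10/13:3/13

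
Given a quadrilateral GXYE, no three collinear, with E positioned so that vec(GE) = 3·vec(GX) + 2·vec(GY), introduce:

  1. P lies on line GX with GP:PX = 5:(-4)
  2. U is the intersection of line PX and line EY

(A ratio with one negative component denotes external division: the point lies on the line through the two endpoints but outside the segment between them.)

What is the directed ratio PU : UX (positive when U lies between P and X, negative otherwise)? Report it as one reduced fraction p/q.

Choose coordinates G = (0, 0), X = (1, 0), Y = (0, 1), E = (3, 2).
1. P lies on line GX with GP:PX = 5:(-4) ⇒ P = (5, 0)
2. U is the intersection of line PX and line EY ⇒ U = (-3, 0)
U = P + t·(X−P) with t = 2, so PU:UX = t:(1−t) = 2:-1

PU:UX = -2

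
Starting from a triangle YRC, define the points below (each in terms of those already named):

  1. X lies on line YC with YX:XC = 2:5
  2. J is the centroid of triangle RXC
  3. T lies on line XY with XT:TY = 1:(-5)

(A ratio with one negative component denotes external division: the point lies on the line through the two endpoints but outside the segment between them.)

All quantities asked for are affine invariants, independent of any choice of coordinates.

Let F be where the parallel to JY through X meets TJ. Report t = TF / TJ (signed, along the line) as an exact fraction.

Work in coordinates with Y = (0, 0), R = (1, 0), C = (0, 1).
1. X lies on line YC with YX:XC = 2:5 ⇒ X = (0, 2/7)
2. J is the centroid of triangle RXC ⇒ J = (1/3, 3/7)
3. T lies on line XY with XT:TY = 1:(-5) ⇒ T = (0, 5/14)
through X parallel to JY: direction (-1/3, -3/7); meets TJ at F = (1/15, 13/35)
F = T + t·(J−T) with t = 1/5

t = 1/5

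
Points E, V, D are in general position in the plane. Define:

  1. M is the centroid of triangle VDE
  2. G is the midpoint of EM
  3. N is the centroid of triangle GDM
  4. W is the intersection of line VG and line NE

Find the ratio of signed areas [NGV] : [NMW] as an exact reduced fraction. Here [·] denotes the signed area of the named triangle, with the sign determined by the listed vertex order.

Assign E = (0, 0), V = (1, 0), D = (0, 1) — the answer is frame-independent, so this choice is without loss of generality.
1. M is the centroid of triangle VDE ⇒ M = (1/3, 1/3)
2. G is the midpoint of EM ⇒ G = (1/6, 1/6)
3. N is the centroid of triangle GDM ⇒ N = (1/6, 1/2)
4. W is the intersection of line VG and line NE ⇒ W = (1/16, 3/16)
2·[NGV] = 5/18, 2·[NMW] = -5/72
[NGV]:[NMW] = 5/18:-5/72 = -4

[NGV]:[NMW] = -4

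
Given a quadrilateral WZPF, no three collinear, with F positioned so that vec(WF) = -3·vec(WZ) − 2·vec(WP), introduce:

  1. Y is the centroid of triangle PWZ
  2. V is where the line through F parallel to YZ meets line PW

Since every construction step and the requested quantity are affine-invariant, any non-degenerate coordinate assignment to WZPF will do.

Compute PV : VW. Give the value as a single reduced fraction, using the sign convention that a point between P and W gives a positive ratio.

Work in coordinates with W = (0, 0), Z = (1, 0), P = (0, 1), F = (-3, -2).
1. Y is the centroid of triangle PWZ ⇒ Y = (1/3, 1/3)
2. V is where the line through F parallel to YZ meets line PW ⇒ V = (0, -7/2)
V = P + t·(W−P) with t = 9/2, so PV:VW = t:(1−t) = 9/2:-7/2

PV:VW = -9/7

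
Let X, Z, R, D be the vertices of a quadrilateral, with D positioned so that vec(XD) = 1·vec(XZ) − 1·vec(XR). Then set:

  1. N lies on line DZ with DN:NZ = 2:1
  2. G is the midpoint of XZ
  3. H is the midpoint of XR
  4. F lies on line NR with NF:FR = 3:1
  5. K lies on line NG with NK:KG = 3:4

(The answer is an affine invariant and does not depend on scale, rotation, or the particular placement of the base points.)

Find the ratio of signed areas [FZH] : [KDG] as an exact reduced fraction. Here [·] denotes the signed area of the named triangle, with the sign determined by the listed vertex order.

[FZH]:[KDG] = 49/32

Assign X = (0, 0), Z = (1, 0), R = (0, 1), D = (1, -1) — the answer is frame-independent, so this choice is without loss of generality.
1. N lies on line DZ with DN:NZ = 2:1 ⇒ N = (1, -1/3)
2. G is the midpoint of XZ ⇒ G = (1/2, 0)
3. H is the midpoint of XR ⇒ H = (0, 1/2)
4. F lies on line NR with NF:FR = 3:1 ⇒ F = (1/4, 2/3)
5. K lies on line NG with NK:KG = 3:4 ⇒ K = (11/14, -4/21)
2·[FZH] = -7/24, 2·[KDG] = -4/21
[FZH]:[KDG] = -7/24:-4/21 = 49/32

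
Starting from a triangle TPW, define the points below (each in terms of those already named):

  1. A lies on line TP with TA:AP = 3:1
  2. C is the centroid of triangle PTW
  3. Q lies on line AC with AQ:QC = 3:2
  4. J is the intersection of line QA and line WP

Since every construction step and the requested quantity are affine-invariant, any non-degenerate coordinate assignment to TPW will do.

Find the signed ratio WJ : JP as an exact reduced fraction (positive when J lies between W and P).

Assign T = (0, 0), P = (1, 0), W = (0, 1) — the answer is frame-independent, so this choice is without loss of generality.
1. A lies on line TP with TA:AP = 3:1 ⇒ A = (3/4, 0)
2. C is the centroid of triangle PTW ⇒ C = (1/3, 1/3)
3. Q lies on line AC with AQ:QC = 3:2 ⇒ Q = (1/2, 1/5)
4. J is the intersection of line QA and line WP ⇒ J = (2, -1)
J = W + t·(P−W) with t = 2, so WJ:JP = t:(1−t) = 2:-1

WJ:JP = -2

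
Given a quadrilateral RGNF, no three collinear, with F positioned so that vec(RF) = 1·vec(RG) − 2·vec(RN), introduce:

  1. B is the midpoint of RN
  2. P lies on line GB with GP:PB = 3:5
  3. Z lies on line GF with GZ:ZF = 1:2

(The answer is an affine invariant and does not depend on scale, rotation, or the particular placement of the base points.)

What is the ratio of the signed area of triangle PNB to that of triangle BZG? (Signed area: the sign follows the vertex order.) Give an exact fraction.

[PNB]:[BZG] = 15/32

Assign R = (0, 0), G = (1, 0), N = (0, 1), F = (1, -2) — the answer is frame-independent, so this choice is without loss of generality.
1. B is the midpoint of RN ⇒ B = (0, 1/2)
2. P lies on line GB with GP:PB = 3:5 ⇒ P = (5/8, 3/16)
3. Z lies on line GF with GZ:ZF = 1:2 ⇒ Z = (1, -2/3)
2·[PNB] = 5/16, 2·[BZG] = 2/3
[PNB]:[BZG] = 5/16:2/3 = 15/32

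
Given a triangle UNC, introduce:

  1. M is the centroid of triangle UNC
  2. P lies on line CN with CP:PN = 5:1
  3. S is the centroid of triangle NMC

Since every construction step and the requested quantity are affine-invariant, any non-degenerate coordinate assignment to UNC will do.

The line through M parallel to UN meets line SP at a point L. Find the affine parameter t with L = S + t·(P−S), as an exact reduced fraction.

t = 2/5

Set U = (0, 0), N = (1, 0), C = (0, 1); any affine frame gives the same invariant.
1. M is the centroid of triangle UNC ⇒ M = (1/3, 1/3)
2. P lies on line CN with CP:PN = 5:1 ⇒ P = (5/6, 1/6)
3. S is the centroid of triangle NMC ⇒ S = (4/9, 4/9)
through M parallel to UN: direction (1, 0); meets SP at L = (3/5, 1/3)
L = S + t·(P−S) with t = 2/5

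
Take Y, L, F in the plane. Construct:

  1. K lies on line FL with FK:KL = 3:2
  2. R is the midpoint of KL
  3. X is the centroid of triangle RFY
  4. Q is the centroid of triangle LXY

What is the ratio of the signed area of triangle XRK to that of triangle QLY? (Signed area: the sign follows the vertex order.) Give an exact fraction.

[XRK]:[QLY] = -1/2

Set Y = (0, 0), L = (1, 0), F = (0, 1); any affine frame gives the same invariant.
1. K lies on line FL with FK:KL = 3:2 ⇒ K = (3/5, 2/5)
2. R is the midpoint of KL ⇒ R = (4/5, 1/5)
3. X is the centroid of triangle RFY ⇒ X = (4/15, 2/5)
4. Q is the centroid of triangle LXY ⇒ Q = (19/45, 2/15)
2·[XRK] = 1/15, 2·[QLY] = -2/15
[XRK]:[QLY] = 1/15:-2/15 = -1/2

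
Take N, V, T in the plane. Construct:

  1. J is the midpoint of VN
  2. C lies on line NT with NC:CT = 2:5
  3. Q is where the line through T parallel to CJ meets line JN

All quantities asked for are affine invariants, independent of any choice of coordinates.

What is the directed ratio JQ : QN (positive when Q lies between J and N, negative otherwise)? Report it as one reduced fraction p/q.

Set N = (0, 0), V = (1, 0), T = (0, 1); any affine frame gives the same invariant.
1. J is the midpoint of VN ⇒ J = (1/2, 0)
2. C lies on line NT with NC:CT = 2:5 ⇒ C = (0, 2/7)
3. Q is where the line through T parallel to CJ meets line JN ⇒ Q = (7/4, 0)
Q = J + t·(N−J) with t = -5/2, so JQ:QN = t:(1−t) = -5/2:7/2

JQ:QN = -5/7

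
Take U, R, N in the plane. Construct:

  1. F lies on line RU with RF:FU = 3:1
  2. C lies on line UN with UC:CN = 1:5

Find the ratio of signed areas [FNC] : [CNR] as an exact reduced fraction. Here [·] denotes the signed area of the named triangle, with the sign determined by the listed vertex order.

Choose coordinates U = (0, 0), R = (1, 0), N = (0, 1).
1. F lies on line RU with RF:FU = 3:1 ⇒ F = (1/4, 0)
2. C lies on line UN with UC:CN = 1:5 ⇒ C = (0, 1/6)
2·[FNC] = 5/24, 2·[CNR] = -5/6
[FNC]:[CNR] = 5/24:-5/6 = -1/4

[FNC]:[CNR] = -1/4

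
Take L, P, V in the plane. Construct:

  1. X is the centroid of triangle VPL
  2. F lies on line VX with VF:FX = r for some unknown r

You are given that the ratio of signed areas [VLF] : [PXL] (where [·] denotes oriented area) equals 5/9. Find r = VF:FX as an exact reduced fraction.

Assign L = (0, 0), P = (1, 0), V = (0, 1) — the answer is frame-independent, so this choice is without loss of generality.
1. X is the centroid of triangle VPL ⇒ X = (1/3, 1/3)
2. With VF:FX = r, write λ = r/(r+1) so F = V + λ·(X−V); F is affine-linear in λ
Every point depending on F is an affine combination of F and λ-independent points, so each such coordinate is linear in λ; the λ² term in each signed area is a multiple of (X−V)×(X−V) = 0, so 2·[VLF] and 2·[PXL] are each linear in λ. Evaluating at λ=0 and λ=1:
  2·[VLF] = 1/3·λ,   2·[PXL] = 1/3
So [VLF]:[PXL] = (1/3·λ) / (1/3). Setting this equal to 5/9:
  1/3·λ = 5/9·(1/3)  ⇒  λ = 5/9
Then r = λ/(1−λ) = (5/9)/(4/9) = 5/4. Check: with r = 5/4, F = (5/27, 17/27) and [VLF]:[PXL] = 5/9 as required.

r = 5/4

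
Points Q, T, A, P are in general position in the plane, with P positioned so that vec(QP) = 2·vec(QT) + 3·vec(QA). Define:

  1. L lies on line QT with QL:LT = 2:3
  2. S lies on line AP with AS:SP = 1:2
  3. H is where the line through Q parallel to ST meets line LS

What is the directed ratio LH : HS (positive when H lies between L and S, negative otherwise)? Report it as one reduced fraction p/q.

LH:HS = -2/5

Work in coordinates with Q = (0, 0), T = (1, 0), A = (0, 1), P = (2, 3).
1. L lies on line QT with QL:LT = 2:3 ⇒ L = (2/5, 0)
2. S lies on line AP with AS:SP = 1:2 ⇒ S = (2/3, 5/3)
3. H is where the line through Q parallel to ST meets line LS ⇒ H = (2/9, -10/9)
H = L + t·(S−L) with t = -2/3, so LH:HS = t:(1−t) = -2/3:5/3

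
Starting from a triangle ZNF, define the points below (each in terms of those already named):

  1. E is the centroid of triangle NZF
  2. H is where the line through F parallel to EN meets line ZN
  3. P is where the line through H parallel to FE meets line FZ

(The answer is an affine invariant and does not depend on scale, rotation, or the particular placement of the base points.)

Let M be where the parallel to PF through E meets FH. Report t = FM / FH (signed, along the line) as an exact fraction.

Set Z = (0, 0), N = (1, 0), F = (0, 1); any affine frame gives the same invariant.
1. E is the centroid of triangle NZF ⇒ E = (1/3, 1/3)
2. H is where the line through F parallel to EN meets line ZN ⇒ H = (2, 0)
3. P is where the line through H parallel to FE meets line FZ ⇒ P = (0, 4)
through E parallel to PF: direction (0, -3); meets FH at M = (1/3, 5/6)
M = F + t·(H−F) with t = 1/6

t = 1/6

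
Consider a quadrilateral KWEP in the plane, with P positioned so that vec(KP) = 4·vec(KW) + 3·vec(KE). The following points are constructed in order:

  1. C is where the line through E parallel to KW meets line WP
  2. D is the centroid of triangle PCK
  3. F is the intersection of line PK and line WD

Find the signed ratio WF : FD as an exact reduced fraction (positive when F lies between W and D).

Work in coordinates with K = (0, 0), W = (1, 0), E = (0, 1), P = (4, 3).
1. C is where the line through E parallel to KW meets line WP ⇒ C = (2, 1)
2. D is the centroid of triangle PCK ⇒ D = (2, 4/3)
3. F is the intersection of line PK and line WD ⇒ F = (16/7, 12/7)
F = W + t·(D−W) with t = 9/7, so WF:FD = t:(1−t) = 9/7:-2/7

WF:FD = -9/2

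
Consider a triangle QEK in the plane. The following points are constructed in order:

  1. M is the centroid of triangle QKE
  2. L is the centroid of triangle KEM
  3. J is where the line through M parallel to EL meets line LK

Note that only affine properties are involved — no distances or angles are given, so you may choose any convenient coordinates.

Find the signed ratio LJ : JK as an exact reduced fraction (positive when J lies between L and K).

Assign Q = (0, 0), E = (1, 0), K = (0, 1) — the answer is frame-independent, so this choice is without loss of generality.
1. M is the centroid of triangle QKE ⇒ M = (1/3, 1/3)
2. L is the centroid of triangle KEM ⇒ L = (4/9, 4/9)
3. J is where the line through M parallel to EL meets line LK ⇒ J = (8/9, -1/9)
J = L + t·(K−L) with t = -1, so LJ:JK = t:(1−t) = -1:2

LJ:JK = -1/2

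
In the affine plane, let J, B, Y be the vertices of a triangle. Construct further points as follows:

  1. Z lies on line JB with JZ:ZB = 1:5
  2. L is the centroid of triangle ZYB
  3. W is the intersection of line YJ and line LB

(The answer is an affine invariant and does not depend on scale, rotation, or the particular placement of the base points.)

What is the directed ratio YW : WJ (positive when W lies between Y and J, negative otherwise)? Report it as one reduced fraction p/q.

Assign J = (0, 0), B = (1, 0), Y = (0, 1) — the answer is frame-independent, so this choice is without loss of generality.
1. Z lies on line JB with JZ:ZB = 1:5 ⇒ Z = (1/6, 0)
2. L is the centroid of triangle ZYB ⇒ L = (7/18, 1/3)
3. W is the intersection of line YJ and line LB ⇒ W = (0, 6/11)
W = Y + t·(J−Y) with t = 5/11, so YW:WJ = t:(1−t) = 5/11:6/11

YW:WJ = 5/6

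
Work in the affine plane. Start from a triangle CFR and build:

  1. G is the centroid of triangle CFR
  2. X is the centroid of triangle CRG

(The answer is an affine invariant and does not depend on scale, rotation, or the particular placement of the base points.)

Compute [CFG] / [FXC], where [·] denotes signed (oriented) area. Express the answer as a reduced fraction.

Set C = (0, 0), F = (1, 0), R = (0, 1); any affine frame gives the same invariant.
1. G is the centroid of triangle CFR ⇒ G = (1/3, 1/3)
2. X is the centroid of triangle CRG ⇒ X = (1/9, 4/9)
2·[CFG] = 1/3, 2·[FXC] = 4/9
[CFG]:[FXC] = 1/3:4/9 = 3/4

[CFG]:[FXC] = 3/4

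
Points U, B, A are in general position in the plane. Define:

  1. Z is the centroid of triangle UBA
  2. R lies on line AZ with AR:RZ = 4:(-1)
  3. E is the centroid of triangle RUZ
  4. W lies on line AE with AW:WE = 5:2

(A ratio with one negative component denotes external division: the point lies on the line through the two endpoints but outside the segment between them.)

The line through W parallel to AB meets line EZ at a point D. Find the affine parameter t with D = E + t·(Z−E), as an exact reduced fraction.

t = 32/49

Assign U = (0, 0), B = (1, 0), A = (0, 1) — the answer is frame-independent, so this choice is without loss of generality.
1. Z is the centroid of triangle UBA ⇒ Z = (1/3, 1/3)
2. R lies on line AZ with AR:RZ = 4:(-1) ⇒ R = (4/9, 1/9)
3. E is the centroid of triangle RUZ ⇒ E = (7/27, 4/27)
4. W lies on line AE with AW:WE = 5:2 ⇒ W = (5/27, 74/189)
through W parallel to AB: direction (1, -1); meets EZ at D = (407/1323, 356/1323)
D = E + t·(Z−E) with t = 32/49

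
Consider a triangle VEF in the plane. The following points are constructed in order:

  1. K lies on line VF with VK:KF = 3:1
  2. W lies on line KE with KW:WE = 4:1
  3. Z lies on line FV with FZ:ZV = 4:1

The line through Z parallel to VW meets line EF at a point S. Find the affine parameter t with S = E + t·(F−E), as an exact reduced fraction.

t = 31/95

Assign V = (0, 0), E = (1, 0), F = (0, 1) — the answer is frame-independent, so this choice is without loss of generality.
1. K lies on line VF with VK:KF = 3:1 ⇒ K = (0, 3/4)
2. W lies on line KE with KW:WE = 4:1 ⇒ W = (4/5, 3/20)
3. Z lies on line FV with FZ:ZV = 4:1 ⇒ Z = (0, 1/5)
through Z parallel to VW: direction (4/5, 3/20); meets EF at S = (64/95, 31/95)
S = E + t·(F−E) with t = 31/95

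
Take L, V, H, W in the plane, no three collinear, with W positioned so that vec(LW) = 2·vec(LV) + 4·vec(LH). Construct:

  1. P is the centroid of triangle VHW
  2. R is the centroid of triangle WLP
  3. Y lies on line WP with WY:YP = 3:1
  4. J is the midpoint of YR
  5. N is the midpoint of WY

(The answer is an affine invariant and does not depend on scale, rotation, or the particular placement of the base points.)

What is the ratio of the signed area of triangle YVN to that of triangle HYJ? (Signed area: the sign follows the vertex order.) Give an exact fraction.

Choose coordinates L = (0, 0), V = (1, 0), H = (0, 1), W = (2, 4).
1. P is the centroid of triangle VHW ⇒ P = (1, 5/3)
2. R is the centroid of triangle WLP ⇒ R = (1, 17/9)
3. Y lies on line WP with WY:YP = 3:1 ⇒ Y = (5/4, 9/4)
4. J is the midpoint of YR ⇒ J = (9/8, 149/72)
5. N is the midpoint of WY ⇒ N = (13/8, 25/8)
2·[YVN] = 5/8, 2·[HYJ] = -5/72
[YVN]:[HYJ] = 5/8:-5/72 = -9

[YVN]:[HYJ] = -9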